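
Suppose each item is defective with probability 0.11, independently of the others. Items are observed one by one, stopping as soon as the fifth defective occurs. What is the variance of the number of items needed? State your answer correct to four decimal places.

Y = total items until the fifth success; negative binomial with r=5, p=0.11.
Var(Y) = r(1−p)/p² = 5·0.89 / 0.11² = 367.768595

367.7686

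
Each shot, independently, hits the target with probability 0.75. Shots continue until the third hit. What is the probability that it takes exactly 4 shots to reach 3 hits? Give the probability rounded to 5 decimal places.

0.31641

Y = trial on which the third success occurs; negative binomial, r=3, p=0.75.
P(Y=4) = C(3,2) · p^3 · (1−p)^1
= 3 · 0.42188 · 0.25 = 0.3164062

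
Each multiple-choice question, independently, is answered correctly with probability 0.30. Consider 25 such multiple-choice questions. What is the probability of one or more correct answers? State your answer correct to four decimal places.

0.9999

P(at least one) = 1 − P(none) = 1 − (1 − 0.30)^25
= 1 − 0.000134 = 0.999866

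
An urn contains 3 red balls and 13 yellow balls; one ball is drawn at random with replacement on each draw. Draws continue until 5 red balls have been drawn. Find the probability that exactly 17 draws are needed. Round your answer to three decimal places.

Y = trial on which the fifth success occurs; negative binomial, r=5, p=0.1875.
P(Y=17) = C(16,4) · p^5 · (1−p)^12
= 1820 · 0.00023174 · 0.082771 = 0.03491

0.035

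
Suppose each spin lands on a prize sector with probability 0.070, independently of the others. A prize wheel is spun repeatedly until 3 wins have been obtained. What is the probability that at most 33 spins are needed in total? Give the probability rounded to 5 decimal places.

0.40954

Finishing within 33 spins ⇔ at least 3 successes in the first 33. With X ~ Binomial(33, 0.07), P(Y ≤ 33) = 1 − P(X ≤ 2).
  k=0: C(33,0)·0.07^0·0.93^33 = 0.0911879
  k=1: C(33,1)·0.07^1·0.93^32 = 0.2264990
  k=2: C(33,2)·0.07^2·0.93^31 = 0.2727730
1 − 0.5904600 = 0.4095400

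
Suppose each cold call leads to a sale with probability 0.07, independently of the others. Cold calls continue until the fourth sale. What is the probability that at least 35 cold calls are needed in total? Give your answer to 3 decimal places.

Needing more than 34 cold calls ⇔ fewer than 4 successes in the first 34. With X ~ Binomial(34, 0.07), P(Y > 34) = P(X ≤ 3).
  k=0: C(34,0)·0.07^0·0.93^34 = 0.08480
  k=1: C(34,1)·0.07^1·0.93^33 = 0.21703
  k=2: C(34,2)·0.07^2·0.93^32 = 0.26953
  k=3: C(34,3)·0.07^3·0.93^31 = 0.21640
P(X ≤ 3) = 0.78777

0.788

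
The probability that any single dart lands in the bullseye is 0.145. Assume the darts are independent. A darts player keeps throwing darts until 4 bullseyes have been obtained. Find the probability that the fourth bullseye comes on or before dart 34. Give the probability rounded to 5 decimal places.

0.74673

Finishing within 34 darts ⇔ at least 4 successes in the first 34. With X ~ Binomial(34, 0.145), P(Y ≤ 34) = 1 − P(X ≤ 3).
  k=0: C(34,0)·0.145^0·0.855^34 = 0.0048624
  k=1: C(34,1)·0.145^1·0.855^33 = 0.0280368
  k=2: C(34,2)·0.145^2·0.855^32 = 0.0784539
  k=3: C(34,3)·0.145^3·0.855^31 = 0.1419205
1 − 0.2532736 = 0.7467264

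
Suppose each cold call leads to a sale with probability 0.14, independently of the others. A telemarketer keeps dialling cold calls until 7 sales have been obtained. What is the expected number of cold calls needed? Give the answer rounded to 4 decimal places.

50.0000

Y = total cold calls until the seventh success; negative binomial with r=7, p=0.14.
E[Y] = r / p = 7 / 0.14 = 50.000000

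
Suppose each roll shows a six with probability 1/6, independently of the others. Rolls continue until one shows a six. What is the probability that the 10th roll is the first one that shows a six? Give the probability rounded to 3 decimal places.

Geometric (trials to first success), p = 0.166667.
P(Y = 10) = (1−p)^9 · p = 0.19381 · 0.166667 = 0.03230

0.032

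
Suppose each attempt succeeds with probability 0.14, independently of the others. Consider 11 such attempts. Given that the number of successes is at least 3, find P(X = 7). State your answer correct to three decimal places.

X ~ Binomial(11, 0.14). Want P(X=7 | X≥3) = P(X=7) / P(X≥3).
P(X=7) = C(11,7)·0.14^7·0.86^4 = 0.00019
P(X≥3) = 1 − 0.19032 − 0.34080 − 0.27740 = 0.19148
Ratio = 0.00019 / 0.19148 = 0.00099

0.001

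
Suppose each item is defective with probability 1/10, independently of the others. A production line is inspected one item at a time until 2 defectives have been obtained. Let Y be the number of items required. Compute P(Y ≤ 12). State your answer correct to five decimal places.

Finishing within 12 items ⇔ at least 2 successes in the first 12. With X ~ Binomial(12, 0.10), P(Y ≤ 12) = 1 − P(X ≤ 1).
  k=0: C(12,0)·0.10^0·0.90^12 = 0.2824295
  k=1: C(12,1)·0.10^1·0.90^11 = 0.3765727
1 − 0.6590023 = 0.3409977

0.34100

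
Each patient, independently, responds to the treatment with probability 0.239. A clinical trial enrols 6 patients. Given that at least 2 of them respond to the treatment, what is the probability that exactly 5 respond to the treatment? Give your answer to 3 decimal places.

0.008

X ~ Binomial(6, 0.239). Want P(X=5 | X≥2) = P(X=5) / P(X≥2).
P(X=5) = C(6,5)·0.239^5·0.761^1 = 0.00356
P(X≥2) = 1 − 0.19423 − 0.36599 = 0.43978
Ratio = 0.00356 / 0.43978 = 0.00810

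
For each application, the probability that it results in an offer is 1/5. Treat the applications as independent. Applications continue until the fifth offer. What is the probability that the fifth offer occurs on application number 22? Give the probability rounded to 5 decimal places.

Y = trial on which the fifth success occurs; negative binomial, r=5, p=0.20.
P(Y=22) = C(21,4) · p^5 · (1−p)^17
= 5985 · 0.00032 · 0.022518 = 0.0431265

0.04313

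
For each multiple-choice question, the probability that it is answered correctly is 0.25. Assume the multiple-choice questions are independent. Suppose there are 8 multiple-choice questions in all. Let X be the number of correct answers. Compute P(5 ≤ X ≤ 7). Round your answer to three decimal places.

0.027

X ~ Binomial(8, 0.25); P(5 ≤ X ≤ 7) = Σ C(8,k) p^k (1−p)^(8−k) over k:
  k=5: C(8,5)·0.25^5·0.75^3 = 0.02307
  k=6: C(8,6)·0.25^6·0.75^2 = 0.00385
  k=7: C(8,7)·0.25^7·0.75^1 = 0.00037
Total = 0.02728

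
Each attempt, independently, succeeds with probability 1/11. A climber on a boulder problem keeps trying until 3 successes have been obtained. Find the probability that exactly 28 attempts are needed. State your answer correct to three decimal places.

Y = trial on which the third success occurs; negative binomial, r=3, p=0.090909.
P(Y=28) = C(27,2) · p^3 · (1−p)^25
= 351 · 0.00075131 · 0.092296 = 0.02434

0.024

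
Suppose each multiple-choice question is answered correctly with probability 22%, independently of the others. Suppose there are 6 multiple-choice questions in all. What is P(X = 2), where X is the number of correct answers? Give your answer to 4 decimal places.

X ~ Binomial(n=6, p=0.22).
P(X=2) = C(6,2) · p^2 · (1−p)^4
= 15 · 0.0484 · 0.37015 = 0.268729

0.2687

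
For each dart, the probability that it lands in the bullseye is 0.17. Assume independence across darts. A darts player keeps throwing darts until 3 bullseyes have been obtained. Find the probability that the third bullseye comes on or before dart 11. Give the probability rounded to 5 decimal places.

Finishing within 11 darts ⇔ at least 3 successes in the first 11. With X ~ Binomial(11, 0.17), P(Y ≤ 11) = 1 − P(X ≤ 2).
  k=0: C(11,0)·0.17^0·0.83^11 = 0.1287831
  k=1: C(11,1)·0.17^1·0.83^10 = 0.2901500
  k=2: C(11,2)·0.17^2·0.83^9 = 0.2971415
1 − 0.7160746 = 0.2839254

0.28393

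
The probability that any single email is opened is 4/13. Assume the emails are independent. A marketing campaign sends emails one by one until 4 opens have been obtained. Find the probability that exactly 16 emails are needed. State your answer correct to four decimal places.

Y = trial on which the fourth success occurs; negative binomial, r=4, p=0.307692.
P(Y=16) = C(15,3) · p^4 · (1−p)^12
= 455 · 0.0089633 · 0.012122 = 0.049439

0.0494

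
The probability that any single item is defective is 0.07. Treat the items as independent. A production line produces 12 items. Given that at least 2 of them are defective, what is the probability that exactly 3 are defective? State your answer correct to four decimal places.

0.1931

X ~ Binomial(12, 0.07). Want P(X=3 | X≥2) = P(X=3) / P(X≥2).
P(X=3) = C(12,3)·0.07^3·0.93^9 = 0.039270
P(X≥2) = 1 − 0.418596 − 0.378087 = 0.203317
Ratio = 0.039270 / 0.203317 = 0.193148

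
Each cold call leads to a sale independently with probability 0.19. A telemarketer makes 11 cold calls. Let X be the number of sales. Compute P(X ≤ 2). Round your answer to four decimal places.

0.6506

X ~ Binomial(11, 0.19); P(X ≤ 2) = Σ C(11,k) p^k (1−p)^(11−k) over k:
  k=0: C(11,0)·0.19^0·0.81^11 = 0.098477
  k=1: C(11,1)·0.19^1·0.81^10 = 0.254095
  k=2: C(11,2)·0.19^2·0.81^9 = 0.298013
Total = 0.650585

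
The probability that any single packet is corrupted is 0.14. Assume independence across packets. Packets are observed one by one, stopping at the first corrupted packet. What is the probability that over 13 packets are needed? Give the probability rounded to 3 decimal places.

Y = number of packets to the first success; geometric, p = 0.14.
P(Y > 13) = P(first 13 all fail) = (1−p)^13 = 0.14076

0.141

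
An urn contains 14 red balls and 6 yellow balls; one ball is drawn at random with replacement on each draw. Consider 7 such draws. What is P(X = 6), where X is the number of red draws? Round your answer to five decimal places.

X ~ Binomial(n=7, p=0.70).
P(X=6) = C(7,6) · p^6 · (1−p)^1
= 7 · 0.11765 · 0.3 = 0.2470629

0.24706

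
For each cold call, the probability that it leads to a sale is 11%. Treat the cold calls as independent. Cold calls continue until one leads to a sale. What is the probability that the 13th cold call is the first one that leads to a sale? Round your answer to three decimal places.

Geometric (trials to first success), p = 0.11.
P(Y = 13) = (1−p)^12 · p = 0.24699 · 0.11 = 0.02717

0.027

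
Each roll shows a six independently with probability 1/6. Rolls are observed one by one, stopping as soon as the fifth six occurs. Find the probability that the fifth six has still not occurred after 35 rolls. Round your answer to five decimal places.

Needing more than 35 rolls ⇔ fewer than 5 successes in the first 35. With X ~ Binomial(35, 0.166667), P(Y > 35) = P(X ≤ 4).
  k=0: C(35,0)·0.166667^0·0.833333^35 = 0.0016930
  k=1: C(35,1)·0.166667^1·0.833333^34 = 0.0118510
  k=2: C(35,2)·0.166667^2·0.833333^33 = 0.0402933
  k=3: C(35,3)·0.166667^3·0.833333^32 = 0.0886454
  k=4: C(35,4)·0.166667^4·0.833333^31 = 0.1418326
P(X ≤ 4) = 0.2843153

0.28432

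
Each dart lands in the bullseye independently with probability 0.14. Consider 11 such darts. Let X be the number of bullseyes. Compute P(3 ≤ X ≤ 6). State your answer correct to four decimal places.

X ~ Binomial(11, 0.14); P(3 ≤ X ≤ 6) = Σ C(11,k) p^k (1−p)^(11−k) over k:
  k=3: C(11,3)·0.14^3·0.86^8 = 0.135474
  k=4: C(11,4)·0.14^4·0.86^7 = 0.044108
  k=5: C(11,5)·0.14^5·0.86^6 = 0.010052
  k=6: C(11,6)·0.14^6·0.86^5 = 0.001636
Total = 0.191271

0.1913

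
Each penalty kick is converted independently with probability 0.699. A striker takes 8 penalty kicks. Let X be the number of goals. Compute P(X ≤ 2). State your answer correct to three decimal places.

0.011

X ~ Binomial(8, 0.699); P(X ≤ 2) = Σ C(8,k) p^k (1−p)^(8−k) over k:
  k=0: C(8,0)·0.699^0·0.301^8 = 0.00007
  k=1: C(8,1)·0.699^1·0.301^7 = 0.00125
  k=2: C(8,2)·0.699^2·0.301^6 = 0.01017
Total = 0.01149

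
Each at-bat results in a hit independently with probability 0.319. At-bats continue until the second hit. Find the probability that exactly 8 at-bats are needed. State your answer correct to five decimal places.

0.07105

Y = trial on which the second success occurs; negative binomial, r=2, p=0.319.
P(Y=8) = C(7,1) · p^2 · (1−p)^6
= 7 · 0.10176 · 0.099743 = 0.0710497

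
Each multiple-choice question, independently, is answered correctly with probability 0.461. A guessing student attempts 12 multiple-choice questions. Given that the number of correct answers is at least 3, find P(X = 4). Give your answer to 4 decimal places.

X ~ Binomial(12, 0.461). Want P(X=4 | X≥3) = P(X=4) / P(X≥3).
P(X=4) = C(12,4)·0.461^4·0.539^8 = 0.159265
P(X≥3) = 1 − 0.000601 − 0.006171 − 0.029029 = 0.964199
Ratio = 0.159265 / 0.964199 = 0.165178

0.1652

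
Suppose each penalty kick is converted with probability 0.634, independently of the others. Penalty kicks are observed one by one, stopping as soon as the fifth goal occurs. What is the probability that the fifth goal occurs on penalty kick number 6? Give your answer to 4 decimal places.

Y = trial on which the fifth success occurs; negative binomial, r=5, p=0.634.
P(Y=6) = C(5,4) · p^5 · (1−p)^1
= 5 · 0.10243 · 0.366 = 0.187455

0.1875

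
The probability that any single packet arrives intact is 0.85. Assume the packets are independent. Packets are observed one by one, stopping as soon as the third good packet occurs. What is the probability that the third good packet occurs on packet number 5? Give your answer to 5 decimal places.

Y = trial on which the third success occurs; negative binomial, r=3, p=0.85.
P(Y=5) = C(4,2) · p^3 · (1−p)^2
= 6 · 0.61413 · 0.0225 = 0.0829069

0.08291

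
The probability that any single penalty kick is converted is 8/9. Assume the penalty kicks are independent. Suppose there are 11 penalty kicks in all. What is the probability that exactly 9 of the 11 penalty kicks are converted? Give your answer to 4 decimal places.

0.2352

X ~ Binomial(n=11, p=0.888889).
P(X=9) = C(11,9) · p^9 · (1−p)^2
= 55 · 0.34644 · 0.012346 = 0.235237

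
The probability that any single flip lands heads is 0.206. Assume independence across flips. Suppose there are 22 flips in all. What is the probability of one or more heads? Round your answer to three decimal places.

0.994

P(at least one) = 1 − P(none) = 1 − (1 − 0.206)^22
= 1 − 0.00625 = 0.99375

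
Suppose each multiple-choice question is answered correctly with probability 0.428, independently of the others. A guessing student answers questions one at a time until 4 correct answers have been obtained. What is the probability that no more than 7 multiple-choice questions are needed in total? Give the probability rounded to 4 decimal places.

0.3457

Finishing within 7 multiple-choice questions ⇔ at least 4 successes in the first 7. With X ~ Binomial(7, 0.428), P(Y ≤ 7) = 1 − P(X ≤ 3).
  k=0: C(7,0)·0.428^0·0.572^7 = 0.020034
  k=1: C(7,1)·0.428^1·0.572^6 = 0.104934
  k=2: C(7,2)·0.428^2·0.572^5 = 0.235552
  k=3: C(7,3)·0.428^3·0.572^4 = 0.293754
1 − 0.654275 = 0.345725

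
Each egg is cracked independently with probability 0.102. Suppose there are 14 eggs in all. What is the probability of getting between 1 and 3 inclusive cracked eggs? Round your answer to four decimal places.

0.7313

X ~ Binomial(14, 0.102); P(1 ≤ X ≤ 3) = Σ C(14,k) p^k (1−p)^(14−k) over k:
  k=1: C(14,1)·0.102^1·0.898^13 = 0.352631
  k=2: C(14,2)·0.102^2·0.898^12 = 0.260350
  k=3: C(14,3)·0.102^3·0.898^11 = 0.118288
Total = 0.731269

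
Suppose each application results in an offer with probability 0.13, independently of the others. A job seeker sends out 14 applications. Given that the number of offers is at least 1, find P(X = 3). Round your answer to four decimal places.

X ~ Binomial(14, 0.13). Want P(X=3 | X≥1) = P(X=3) / P(X≥1).
P(X=3) = C(14,3)·0.13^3·0.87^11 = 0.172840
P(X≥1) = 1 − 0.142321 = 0.857679
Ratio = 0.172840 / 0.857679 = 0.201520

0.2015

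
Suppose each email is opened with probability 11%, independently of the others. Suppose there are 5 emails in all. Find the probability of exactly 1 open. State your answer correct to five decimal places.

0.34508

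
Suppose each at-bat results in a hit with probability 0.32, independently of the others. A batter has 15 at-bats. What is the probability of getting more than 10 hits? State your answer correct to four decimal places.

0.0012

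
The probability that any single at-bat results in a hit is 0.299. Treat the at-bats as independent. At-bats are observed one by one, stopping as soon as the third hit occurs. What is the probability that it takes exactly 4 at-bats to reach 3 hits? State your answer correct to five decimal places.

Y = trial on which the third success occurs; negative binomial, r=3, p=0.299.
P(Y=4) = C(3,2) · p^3 · (1−p)^1
= 3 · 0.026731 · 0.701 = 0.0562151

0.05622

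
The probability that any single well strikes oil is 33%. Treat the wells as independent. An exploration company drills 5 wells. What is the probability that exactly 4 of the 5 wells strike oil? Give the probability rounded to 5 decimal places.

0.03973

X ~ Binomial(n=5, p=0.33).
P(X=4) = C(5,4) · p^4 · (1−p)^1
= 5 · 0.011859 · 0.67 = 0.0397284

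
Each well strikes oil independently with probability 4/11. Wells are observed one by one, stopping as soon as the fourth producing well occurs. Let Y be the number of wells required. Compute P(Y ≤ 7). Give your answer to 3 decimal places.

0.223

Finishing within 7 wells ⇔ at least 4 successes in the first 7. With X ~ Binomial(7, 0.363636), P(Y ≤ 7) = 1 − P(X ≤ 3).
  k=0: C(7,0)·0.363636^0·0.636364^7 = 0.04226
  k=1: C(7,1)·0.363636^1·0.636364^6 = 0.16904
  k=2: C(7,2)·0.363636^2·0.636364^5 = 0.28979
  k=3: C(7,3)·0.363636^3·0.636364^4 = 0.27599
1 − 0.77708 = 0.22292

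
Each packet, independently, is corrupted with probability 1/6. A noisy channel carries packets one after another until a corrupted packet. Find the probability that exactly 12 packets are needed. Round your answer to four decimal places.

Geometric (trials to first success), p = 0.166667.
P(Y = 12) = (1−p)^11 · p = 0.13459 · 0.166667 = 0.022431

0.0224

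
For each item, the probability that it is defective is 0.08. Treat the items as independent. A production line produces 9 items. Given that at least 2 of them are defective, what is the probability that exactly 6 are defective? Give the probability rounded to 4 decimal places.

X ~ Binomial(9, 0.08). Want P(X=6 | X≥2) = P(X=6) / P(X≥2).
P(X=6) = C(9,6)·0.08^6·0.92^3 = 0.000017
P(X≥2) = 1 − 0.472161 − 0.369518 = 0.158321
Ratio = 0.000017 / 0.158321 = 0.000108

0.0001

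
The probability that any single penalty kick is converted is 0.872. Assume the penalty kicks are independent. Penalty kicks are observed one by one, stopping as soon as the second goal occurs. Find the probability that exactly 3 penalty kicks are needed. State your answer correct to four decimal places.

Y = trial on which the second success occurs; negative binomial, r=2, p=0.872.
P(Y=3) = C(2,1) · p^2 · (1−p)^1
= 2 · 0.76038 · 0.128 = 0.194658

0.1947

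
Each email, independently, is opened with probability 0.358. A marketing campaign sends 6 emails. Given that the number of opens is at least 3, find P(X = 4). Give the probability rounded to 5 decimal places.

X ~ Binomial(6, 0.358). Want P(X=4 | X≥3) = P(X=4) / P(X≥3).
P(X=4) = C(6,4)·0.358^4·0.642^2 = 0.1015532
P(X≥3) = 1 − 0.0700181 − 0.2342661 − 0.3265859 = 0.3691299
Ratio = 0.1015532 / 0.3691299 = 0.2751149

0.27511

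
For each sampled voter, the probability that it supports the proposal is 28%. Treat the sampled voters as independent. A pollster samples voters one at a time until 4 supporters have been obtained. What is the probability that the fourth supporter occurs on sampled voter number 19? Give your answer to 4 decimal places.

0.0363

Y = trial on which the fourth success occurs; negative binomial, r=4, p=0.28.
P(Y=19) = C(18,3) · p^4 · (1−p)^15
= 816 · 0.0061466 · 0.0072442 = 0.036334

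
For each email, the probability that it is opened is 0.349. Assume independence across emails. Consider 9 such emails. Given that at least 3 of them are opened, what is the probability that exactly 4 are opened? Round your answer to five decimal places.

0.33096

X ~ Binomial(9, 0.349). Want P(X=4 | X≥3) = P(X=4) / P(X≥3).
P(X=4) = C(9,4)·0.349^4·0.651^5 = 0.2185633
P(X≥3) = 1 − 0.0210005 − 0.1013248 − 0.2172803 = 0.6603945
Ratio = 0.2185633 / 0.6603945 = 0.3309587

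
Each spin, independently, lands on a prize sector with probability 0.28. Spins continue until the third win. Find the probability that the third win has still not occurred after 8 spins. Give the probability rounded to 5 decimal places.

0.60273

Needing more than 8 spins ⇔ fewer than 3 successes in the first 8. With X ~ Binomial(8, 0.28), P(Y > 8) = P(X ≤ 2).
  k=0: C(8,0)·0.28^0·0.72^8 = 0.0722204
  k=1: C(8,1)·0.28^1·0.72^7 = 0.2246857
  k=2: C(8,2)·0.28^2·0.72^6 = 0.3058222
P(X ≤ 2) = 0.6027284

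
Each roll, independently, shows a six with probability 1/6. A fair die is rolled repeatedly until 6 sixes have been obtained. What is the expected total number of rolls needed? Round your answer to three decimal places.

Y = total rolls until the sixth success; negative binomial with r=6, p=0.166667.
E[Y] = r / p = 6 / 0.166667 = 36.00000

36.000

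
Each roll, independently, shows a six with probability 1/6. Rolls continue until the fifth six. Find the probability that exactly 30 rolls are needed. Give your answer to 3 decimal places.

Y = trial on which the fifth success occurs; negative binomial, r=5, p=0.166667.
P(Y=30) = C(29,4) · p^5 · (1−p)^25
= 23751 · 0.0001286 · 0.010483 = 0.03202

0.032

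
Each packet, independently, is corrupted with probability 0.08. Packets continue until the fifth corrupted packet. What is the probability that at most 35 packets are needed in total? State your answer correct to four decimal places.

0.1443

Finishing within 35 packets ⇔ at least 5 successes in the first 35. With X ~ Binomial(35, 0.08), P(Y ≤ 35) = 1 − P(X ≤ 4).
  k=0: C(35,0)·0.08^0·0.92^35 = 0.054022
  k=1: C(35,1)·0.08^1·0.92^34 = 0.164416
  k=2: C(35,2)·0.08^2·0.92^33 = 0.243050
  k=3: C(35,3)·0.08^3·0.92^32 = 0.232482
  k=4: C(35,4)·0.08^4·0.92^31 = 0.161727
1 − 0.855698 = 0.144302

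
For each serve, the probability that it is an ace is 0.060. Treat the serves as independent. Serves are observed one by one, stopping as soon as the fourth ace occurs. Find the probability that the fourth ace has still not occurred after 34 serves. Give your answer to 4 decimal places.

0.8554

Needing more than 34 serves ⇔ fewer than 4 successes in the first 34. With X ~ Binomial(34, 0.06), P(Y > 34) = P(X ≤ 3).
  k=0: C(34,0)·0.06^0·0.94^34 = 0.121996
  k=1: C(34,1)·0.06^1·0.94^33 = 0.264758
  k=2: C(34,2)·0.06^2·0.94^32 = 0.278841
  k=3: C(34,3)·0.06^3·0.94^31 = 0.189849
P(X ≤ 3) = 0.855445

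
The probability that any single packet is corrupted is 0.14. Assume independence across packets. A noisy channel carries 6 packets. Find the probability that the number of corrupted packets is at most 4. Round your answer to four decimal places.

X ~ Binomial(6, 0.14); P(X ≤ 4) = Σ C(6,k) p^k (1−p)^(6−k) over k:
  k=0: C(6,0)·0.14^0·0.86^6 = 0.404567
  k=1: C(6,1)·0.14^1·0.86^5 = 0.395159
  k=2: C(6,2)·0.14^2·0.86^4 = 0.160820
  k=3: C(6,3)·0.14^3·0.86^3 = 0.034907
  k=4: C(6,4)·0.14^4·0.86^2 = 0.004262
Total = 0.999715

0.9997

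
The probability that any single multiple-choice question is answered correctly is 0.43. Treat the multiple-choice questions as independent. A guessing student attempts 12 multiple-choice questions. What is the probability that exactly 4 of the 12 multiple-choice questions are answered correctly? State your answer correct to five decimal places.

0.18857

X ~ Binomial(n=12, p=0.43).
P(X=4) = C(12,4) · p^4 · (1−p)^8
= 495 · 0.034188 · 0.011143 = 0.1885723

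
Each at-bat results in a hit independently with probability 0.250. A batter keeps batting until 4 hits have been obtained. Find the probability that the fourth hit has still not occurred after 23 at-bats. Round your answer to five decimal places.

Needing more than 23 at-bats ⇔ fewer than 4 successes in the first 23. With X ~ Binomial(23, 0.25), P(Y > 23) = P(X ≤ 3).
  k=0: C(23,0)·0.25^0·0.75^23 = 0.0013379
  k=1: C(23,1)·0.25^1·0.75^22 = 0.0102569
  k=2: C(23,2)·0.25^2·0.75^21 = 0.0376086
  k=3: C(23,3)·0.25^3·0.75^20 = 0.0877534
P(X ≤ 3) = 0.1369567

0.13696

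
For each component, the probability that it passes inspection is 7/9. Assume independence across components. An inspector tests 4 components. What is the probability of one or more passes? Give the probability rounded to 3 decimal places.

0.998

P(at least one) = 1 − P(none) = 1 − (1 − 0.777778)^4
= 1 − 0.00244 = 0.99756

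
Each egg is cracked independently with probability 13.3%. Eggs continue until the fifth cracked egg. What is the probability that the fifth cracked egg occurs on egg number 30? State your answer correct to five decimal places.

0.02789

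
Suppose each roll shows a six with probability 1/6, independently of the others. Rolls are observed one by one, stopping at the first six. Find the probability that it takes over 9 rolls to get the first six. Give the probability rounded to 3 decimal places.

0.194

Y = number of rolls to the first success; geometric, p = 0.166667.
P(Y > 9) = P(first 9 all fail) = (1−p)^9 = 0.19381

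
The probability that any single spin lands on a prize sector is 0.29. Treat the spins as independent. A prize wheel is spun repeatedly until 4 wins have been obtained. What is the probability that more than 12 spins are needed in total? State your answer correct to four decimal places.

0.5235

Needing more than 12 spins ⇔ fewer than 4 successes in the first 12. With X ~ Binomial(12, 0.29), P(Y > 12) = P(X ≤ 3).
  k=0: C(12,0)·0.29^0·0.71^12 = 0.016410
  k=1: C(12,1)·0.29^1·0.71^11 = 0.080431
  k=2: C(12,2)·0.29^2·0.71^10 = 0.180686
  k=3: C(12,3)·0.29^3·0.71^9 = 0.246004
P(X ≤ 3) = 0.523530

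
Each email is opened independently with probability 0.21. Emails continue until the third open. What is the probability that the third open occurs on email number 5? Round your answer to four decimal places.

0.0347

Y = trial on which the third success occurs; negative binomial, r=3, p=0.21.
P(Y=5) = C(4,2) · p^3 · (1−p)^2
= 6 · 0.009261 · 0.6241 = 0.034679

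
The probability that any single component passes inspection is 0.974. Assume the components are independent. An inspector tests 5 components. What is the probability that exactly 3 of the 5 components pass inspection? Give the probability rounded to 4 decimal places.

0.0062

X ~ Binomial(n=5, p=0.974).
P(X=3) = C(5,3) · p^3 · (1−p)^2
= 10 · 0.92401 · 0.000676 = 0.006246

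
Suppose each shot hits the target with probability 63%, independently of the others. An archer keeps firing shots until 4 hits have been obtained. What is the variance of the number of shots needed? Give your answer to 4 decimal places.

3.7289

Y = total shots until the fourth success; negative binomial with r=4, p=0.63.
Var(Y) = r(1−p)/p² = 4·0.37 / 0.63² = 3.728899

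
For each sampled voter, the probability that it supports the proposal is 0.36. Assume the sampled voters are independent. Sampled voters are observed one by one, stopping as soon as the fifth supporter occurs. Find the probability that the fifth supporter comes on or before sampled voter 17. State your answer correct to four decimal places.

Finishing within 17 sampled voters ⇔ at least 5 successes in the first 17. With X ~ Binomial(17, 0.36), P(Y ≤ 17) = 1 − P(X ≤ 4).
  k=0: C(17,0)·0.36^0·0.64^17 = 0.000507
  k=1: C(17,1)·0.36^1·0.64^16 = 0.004849
  k=2: C(17,2)·0.36^2·0.64^15 = 0.021819
  k=3: C(17,3)·0.36^3·0.64^14 = 0.061367
  k=4: C(17,4)·0.36^4·0.64^13 = 0.120817
1 − 0.209359 = 0.790641

0.7906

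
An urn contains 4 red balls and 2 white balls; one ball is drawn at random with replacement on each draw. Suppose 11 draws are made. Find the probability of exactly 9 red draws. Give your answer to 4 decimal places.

0.1590

X ~ Binomial(n=11, p=0.666667).
P(X=9) = C(11,9) · p^9 · (1−p)^2
= 55 · 0.026012 · 0.11111 = 0.158964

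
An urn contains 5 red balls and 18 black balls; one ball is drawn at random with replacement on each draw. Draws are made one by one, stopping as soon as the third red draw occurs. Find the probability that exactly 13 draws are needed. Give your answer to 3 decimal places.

0.058

Y = trial on which the third success occurs; negative binomial, r=3, p=0.217391.
P(Y=13) = C(12,2) · p^3 · (1−p)^10
= 66 · 0.010274 · 0.086188 = 0.05844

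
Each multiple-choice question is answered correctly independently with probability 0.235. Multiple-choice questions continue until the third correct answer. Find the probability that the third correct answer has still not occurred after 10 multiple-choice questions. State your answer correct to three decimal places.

Needing more than 10 multiple-choice questions ⇔ fewer than 3 successes in the first 10. With X ~ Binomial(10, 0.235), P(Y > 10) = P(X ≤ 2).
  k=0: C(10,0)·0.235^0·0.765^10 = 0.06865
  k=1: C(10,1)·0.235^1·0.765^9 = 0.21087
  k=2: C(10,2)·0.235^2·0.765^8 = 0.29150
P(X ≤ 2) = 0.57102

0.571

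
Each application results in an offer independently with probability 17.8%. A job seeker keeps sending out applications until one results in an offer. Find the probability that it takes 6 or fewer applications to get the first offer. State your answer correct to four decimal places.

0.6915

Y = number of applications to the first success; geometric, p = 0.178.
P(Y ≤ 6) = 1 − (1−p)^6 = 1 − 0.308483 = 0.691517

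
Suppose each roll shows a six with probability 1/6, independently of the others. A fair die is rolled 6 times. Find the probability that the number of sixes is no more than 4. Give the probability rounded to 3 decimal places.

0.999

X ~ Binomial(6, 0.166667); P(X ≤ 4) = Σ C(6,k) p^k (1−p)^(6−k) over k:
  k=0: C(6,0)·0.166667^0·0.833333^6 = 0.33490
  k=1: C(6,1)·0.166667^1·0.833333^5 = 0.40188
  k=2: C(6,2)·0.166667^2·0.833333^4 = 0.20094
  k=3: C(6,3)·0.166667^3·0.833333^3 = 0.05358
  k=4: C(6,4)·0.166667^4·0.833333^2 = 0.00804
Total = 0.99934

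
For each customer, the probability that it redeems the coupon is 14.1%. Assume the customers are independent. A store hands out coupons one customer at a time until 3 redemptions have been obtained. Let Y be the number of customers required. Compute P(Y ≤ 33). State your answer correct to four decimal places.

Finishing within 33 customers ⇔ at least 3 successes in the first 33. With X ~ Binomial(33, 0.141), P(Y ≤ 33) = 1 − P(X ≤ 2).
  k=0: C(33,0)·0.141^0·0.859^33 = 0.006634
  k=1: C(33,1)·0.141^1·0.859^32 = 0.035935
  k=2: C(33,2)·0.141^2·0.859^31 = 0.094376
1 − 0.136944 = 0.863056

0.8631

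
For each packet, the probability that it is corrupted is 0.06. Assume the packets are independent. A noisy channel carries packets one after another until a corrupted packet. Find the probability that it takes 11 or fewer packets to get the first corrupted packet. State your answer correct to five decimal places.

Y = number of packets to the first success; geometric, p = 0.06.
P(Y ≤ 11) = 1 − (1−p)^11 = 1 − 0.5062982 = 0.4937018

0.49370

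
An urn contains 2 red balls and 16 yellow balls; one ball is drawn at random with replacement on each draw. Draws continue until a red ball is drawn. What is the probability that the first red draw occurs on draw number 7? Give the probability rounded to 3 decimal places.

Geometric (trials to first success), p = 0.111111.
P(Y = 7) = (1−p)^6 · p = 0.49327 · 0.111111 = 0.05481

0.055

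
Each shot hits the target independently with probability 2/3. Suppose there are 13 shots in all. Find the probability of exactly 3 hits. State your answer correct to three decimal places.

X ~ Binomial(n=13, p=0.666667).
P(X=3) = C(13,3) · p^3 · (1−p)^10
= 286 · 0.2963 · 1.6935e-05 = 0.00144

0.001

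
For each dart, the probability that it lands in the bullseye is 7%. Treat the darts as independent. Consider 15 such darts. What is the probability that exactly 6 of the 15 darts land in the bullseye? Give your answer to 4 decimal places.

X ~ Binomial(n=15, p=0.07).
P(X=6) = C(15,6) · p^6 · (1−p)^9
= 5005 · 1.1765e-07 · 0.52041 = 0.000306

0.0003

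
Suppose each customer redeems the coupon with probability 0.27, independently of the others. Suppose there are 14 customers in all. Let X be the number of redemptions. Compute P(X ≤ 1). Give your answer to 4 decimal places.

0.0754

X ~ Binomial(14, 0.27); P(X ≤ 1) = Σ C(14,k) p^k (1−p)^(14−k) over k:
  k=0: C(14,0)·0.27^0·0.73^14 = 0.012205
  k=1: C(14,1)·0.27^1·0.73^13 = 0.063196
Total = 0.075400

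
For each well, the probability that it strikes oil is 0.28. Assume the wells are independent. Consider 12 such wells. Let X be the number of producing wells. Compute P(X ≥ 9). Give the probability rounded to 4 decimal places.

X ~ Binomial(12, 0.28); P(X ≥ 9) = Σ C(12,k) p^k (1−p)^(12−k) over k:
  k=9: C(12,9)·0.28^9·0.72^3 = 0.000869
  k=10: C(12,10)·0.28^10·0.72^2 = 0.000101
  k=11: C(12,11)·0.28^11·0.72^1 = 0.000007
  k=12: C(12,12)·0.28^12·0.72^0 = 0.000000
Total = 0.000977

0.0010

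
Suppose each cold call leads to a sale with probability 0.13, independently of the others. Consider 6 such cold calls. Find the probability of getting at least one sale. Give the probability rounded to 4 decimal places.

0.5664

P(at least one) = 1 − P(none) = 1 − (1 − 0.13)^6
= 1 − 0.433626 = 0.566374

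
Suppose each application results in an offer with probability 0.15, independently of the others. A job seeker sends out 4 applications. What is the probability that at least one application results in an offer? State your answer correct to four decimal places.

P(at least one) = 1 − P(none) = 1 − (1 − 0.15)^4
= 1 − 0.522006 = 0.477994

0.4780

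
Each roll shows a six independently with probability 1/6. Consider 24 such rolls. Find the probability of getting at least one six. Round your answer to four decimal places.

0.9874

P(at least one) = 1 − P(none) = 1 − (1 − 0.166667)^24
= 1 − 0.012579 = 0.987421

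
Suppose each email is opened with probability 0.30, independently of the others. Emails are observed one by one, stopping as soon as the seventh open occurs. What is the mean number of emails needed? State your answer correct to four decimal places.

23.3333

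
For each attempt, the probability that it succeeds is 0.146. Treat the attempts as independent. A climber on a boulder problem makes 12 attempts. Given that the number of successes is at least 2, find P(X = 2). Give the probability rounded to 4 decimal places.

X ~ Binomial(12, 0.146). Want P(X=2 | X≥2) = P(X=2) / P(X≥2).
P(X=2) = C(12,2)·0.146^2·0.854^10 = 0.290288
P(X≥2) = 1 − 0.150485 − 0.308724 = 0.540790
Ratio = 0.290288 / 0.540790 = 0.536784

0.5368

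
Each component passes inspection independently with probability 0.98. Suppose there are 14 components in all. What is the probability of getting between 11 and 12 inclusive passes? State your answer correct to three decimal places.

X ~ Binomial(14, 0.98); P(11 ≤ X ≤ 12) = Σ C(14,k) p^k (1−p)^(14−k) over k:
  k=11: C(14,11)·0.98^11·0.02^3 = 0.00233
  k=12: C(14,12)·0.98^12·0.02^2 = 0.02856
Total = 0.03090

0.031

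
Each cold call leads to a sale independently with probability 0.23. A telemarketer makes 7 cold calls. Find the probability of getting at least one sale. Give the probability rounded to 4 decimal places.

P(at least one) = 1 − P(none) = 1 − (1 − 0.23)^7
= 1 − 0.160485 = 0.839515

0.8395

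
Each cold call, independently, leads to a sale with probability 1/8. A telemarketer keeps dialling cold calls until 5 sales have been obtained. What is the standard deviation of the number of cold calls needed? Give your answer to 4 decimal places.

16.7332

Y = total cold calls until the fifth success; negative binomial with r=5, p=0.125.
SD(Y) = √[r(1−p)/p²] = √(280.000000) = 16.733201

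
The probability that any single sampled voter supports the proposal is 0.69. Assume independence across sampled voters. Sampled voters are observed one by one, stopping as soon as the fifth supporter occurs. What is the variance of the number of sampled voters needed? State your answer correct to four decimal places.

3.2556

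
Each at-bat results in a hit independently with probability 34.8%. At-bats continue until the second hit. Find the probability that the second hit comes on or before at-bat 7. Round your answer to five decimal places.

0.76277

Finishing within 7 at-bats ⇔ at least 2 successes in the first 7. With X ~ Binomial(7, 0.348), P(Y ≤ 7) = 1 − P(X ≤ 1).
  k=0: C(7,0)·0.348^0·0.652^7 = 0.0500879
  k=1: C(7,1)·0.348^1·0.652^6 = 0.1871384
1 − 0.2372263 = 0.7627737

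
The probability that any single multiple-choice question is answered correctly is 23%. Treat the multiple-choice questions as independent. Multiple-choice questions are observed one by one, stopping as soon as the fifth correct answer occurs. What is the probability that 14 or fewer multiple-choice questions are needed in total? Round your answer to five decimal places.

Finishing within 14 multiple-choice questions ⇔ at least 5 successes in the first 14. With X ~ Binomial(14, 0.23), P(Y ≤ 14) = 1 − P(X ≤ 4).
  k=0: C(14,0)·0.23^0·0.77^14 = 0.0257555
  k=1: C(14,1)·0.23^1·0.77^13 = 0.1077049
  k=2: C(14,2)·0.23^2·0.77^12 = 0.2091153
  k=3: C(14,3)·0.23^3·0.77^11 = 0.2498520
  k=4: C(14,4)·0.23^4·0.77^10 = 0.2052356
1 − 0.7976633 = 0.2023367

0.20234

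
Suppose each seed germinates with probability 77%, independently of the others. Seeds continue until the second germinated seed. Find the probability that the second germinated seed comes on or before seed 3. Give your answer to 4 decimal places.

Finishing within 3 seeds ⇔ at least 2 successes in the first 3. With X ~ Binomial(3, 0.77), P(Y ≤ 3) = 1 − P(X ≤ 1).
  k=0: C(3,0)·0.77^0·0.23^3 = 0.012167
  k=1: C(3,1)·0.77^1·0.23^2 = 0.122199
1 − 0.134366 = 0.865634

0.8656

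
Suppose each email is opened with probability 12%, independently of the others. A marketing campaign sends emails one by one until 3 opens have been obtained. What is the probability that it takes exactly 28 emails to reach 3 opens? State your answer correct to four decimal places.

0.0248

Y = trial on which the third success occurs; negative binomial, r=3, p=0.12.
P(Y=28) = C(27,2) · p^3 · (1−p)^25
= 351 · 0.001728 · 0.040932 = 0.024827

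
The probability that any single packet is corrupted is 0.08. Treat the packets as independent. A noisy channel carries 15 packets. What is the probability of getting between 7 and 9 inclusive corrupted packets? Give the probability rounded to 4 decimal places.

0.0001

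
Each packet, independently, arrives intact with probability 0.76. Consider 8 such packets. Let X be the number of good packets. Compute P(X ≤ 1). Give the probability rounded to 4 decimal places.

0.0003

X ~ Binomial(8, 0.76); P(X ≤ 1) = Σ C(8,k) p^k (1−p)^(8−k) over k:
  k=0: C(8,0)·0.76^0·0.24^8 = 0.000011
  k=1: C(8,1)·0.76^1·0.24^7 = 0.000279
Total = 0.000290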